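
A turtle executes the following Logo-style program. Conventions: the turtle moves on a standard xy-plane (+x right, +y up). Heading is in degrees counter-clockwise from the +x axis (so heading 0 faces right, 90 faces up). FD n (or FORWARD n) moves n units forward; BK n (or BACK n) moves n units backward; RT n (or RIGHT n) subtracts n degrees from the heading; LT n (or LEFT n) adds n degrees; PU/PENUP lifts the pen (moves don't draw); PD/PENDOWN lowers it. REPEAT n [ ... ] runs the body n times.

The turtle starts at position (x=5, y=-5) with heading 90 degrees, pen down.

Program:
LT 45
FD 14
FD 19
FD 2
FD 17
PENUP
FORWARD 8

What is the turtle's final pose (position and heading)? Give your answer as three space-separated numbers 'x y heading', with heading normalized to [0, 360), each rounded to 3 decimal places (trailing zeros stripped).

Answer: -37.426 37.426 135

Derivation:
Executing turtle program step by step:
Start: pos=(5,-5), heading=90, pen down
LT 45: heading 90 -> 135
FD 14: (5,-5) -> (-4.899,4.899) [heading=135, draw]
FD 19: (-4.899,4.899) -> (-18.335,18.335) [heading=135, draw]
FD 2: (-18.335,18.335) -> (-19.749,19.749) [heading=135, draw]
FD 17: (-19.749,19.749) -> (-31.77,31.77) [heading=135, draw]
PU: pen up
FD 8: (-31.77,31.77) -> (-37.426,37.426) [heading=135, move]
Final: pos=(-37.426,37.426), heading=135, 4 segment(s) drawn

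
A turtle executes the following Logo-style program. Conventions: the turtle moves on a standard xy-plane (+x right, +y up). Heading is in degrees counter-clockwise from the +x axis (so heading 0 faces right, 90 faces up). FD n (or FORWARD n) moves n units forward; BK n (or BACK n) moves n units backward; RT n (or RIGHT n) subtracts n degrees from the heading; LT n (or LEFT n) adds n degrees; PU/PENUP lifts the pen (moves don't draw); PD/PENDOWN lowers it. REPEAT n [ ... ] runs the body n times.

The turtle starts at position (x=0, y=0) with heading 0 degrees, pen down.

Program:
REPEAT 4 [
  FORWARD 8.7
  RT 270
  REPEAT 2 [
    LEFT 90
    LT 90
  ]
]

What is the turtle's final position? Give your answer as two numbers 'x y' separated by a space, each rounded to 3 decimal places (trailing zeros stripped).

Executing turtle program step by step:
Start: pos=(0,0), heading=0, pen down
REPEAT 4 [
  -- iteration 1/4 --
  FD 8.7: (0,0) -> (8.7,0) [heading=0, draw]
  RT 270: heading 0 -> 90
  REPEAT 2 [
    -- iteration 1/2 --
    LT 90: heading 90 -> 180
    LT 90: heading 180 -> 270
    -- iteration 2/2 --
    LT 90: heading 270 -> 0
    LT 90: heading 0 -> 90
  ]
  -- iteration 2/4 --
  FD 8.7: (8.7,0) -> (8.7,8.7) [heading=90, draw]
  RT 270: heading 90 -> 180
  REPEAT 2 [
    -- iteration 1/2 --
    LT 90: heading 180 -> 270
    LT 90: heading 270 -> 0
    -- iteration 2/2 --
    LT 90: heading 0 -> 90
    LT 90: heading 90 -> 180
  ]
  -- iteration 3/4 --
  FD 8.7: (8.7,8.7) -> (0,8.7) [heading=180, draw]
  RT 270: heading 180 -> 270
  REPEAT 2 [
    -- iteration 1/2 --
    LT 90: heading 270 -> 0
    LT 90: heading 0 -> 90
    -- iteration 2/2 --
    LT 90: heading 90 -> 180
    LT 90: heading 180 -> 270
  ]
  -- iteration 4/4 --
  FD 8.7: (0,8.7) -> (0,0) [heading=270, draw]
  RT 270: heading 270 -> 0
  REPEAT 2 [
    -- iteration 1/2 --
    LT 90: heading 0 -> 90
    LT 90: heading 90 -> 180
    -- iteration 2/2 --
    LT 90: heading 180 -> 270
    LT 90: heading 270 -> 0
  ]
]
Final: pos=(0,0), heading=0, 4 segment(s) drawn

Answer: 0 0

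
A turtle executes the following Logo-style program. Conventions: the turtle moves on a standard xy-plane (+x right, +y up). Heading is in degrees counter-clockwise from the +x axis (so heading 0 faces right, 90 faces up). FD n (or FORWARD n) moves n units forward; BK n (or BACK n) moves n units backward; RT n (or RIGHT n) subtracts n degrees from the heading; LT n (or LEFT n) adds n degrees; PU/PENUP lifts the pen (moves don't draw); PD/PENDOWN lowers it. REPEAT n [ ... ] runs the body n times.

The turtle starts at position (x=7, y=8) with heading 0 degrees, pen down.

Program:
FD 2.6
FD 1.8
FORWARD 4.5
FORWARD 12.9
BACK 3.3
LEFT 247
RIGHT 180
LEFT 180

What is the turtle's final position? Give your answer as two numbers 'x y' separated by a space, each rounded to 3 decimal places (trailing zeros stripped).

Executing turtle program step by step:
Start: pos=(7,8), heading=0, pen down
FD 2.6: (7,8) -> (9.6,8) [heading=0, draw]
FD 1.8: (9.6,8) -> (11.4,8) [heading=0, draw]
FD 4.5: (11.4,8) -> (15.9,8) [heading=0, draw]
FD 12.9: (15.9,8) -> (28.8,8) [heading=0, draw]
BK 3.3: (28.8,8) -> (25.5,8) [heading=0, draw]
LT 247: heading 0 -> 247
RT 180: heading 247 -> 67
LT 180: heading 67 -> 247
Final: pos=(25.5,8), heading=247, 5 segment(s) drawn

Answer: 25.5 8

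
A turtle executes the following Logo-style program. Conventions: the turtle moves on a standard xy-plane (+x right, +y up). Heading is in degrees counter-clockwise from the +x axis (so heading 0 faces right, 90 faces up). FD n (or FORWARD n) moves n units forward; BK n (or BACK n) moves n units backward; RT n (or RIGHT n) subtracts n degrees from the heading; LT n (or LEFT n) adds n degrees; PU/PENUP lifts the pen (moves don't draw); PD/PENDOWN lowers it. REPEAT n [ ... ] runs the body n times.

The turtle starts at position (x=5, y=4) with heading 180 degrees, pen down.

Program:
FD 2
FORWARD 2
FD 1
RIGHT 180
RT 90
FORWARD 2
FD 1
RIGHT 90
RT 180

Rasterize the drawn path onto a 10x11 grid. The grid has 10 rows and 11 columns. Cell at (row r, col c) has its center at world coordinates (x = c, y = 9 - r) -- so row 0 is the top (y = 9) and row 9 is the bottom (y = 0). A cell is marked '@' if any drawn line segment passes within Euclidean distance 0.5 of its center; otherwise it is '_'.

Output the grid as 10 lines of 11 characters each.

Segment 0: (5,4) -> (3,4)
Segment 1: (3,4) -> (1,4)
Segment 2: (1,4) -> (0,4)
Segment 3: (0,4) -> (0,2)
Segment 4: (0,2) -> (0,1)

Answer: ___________
___________
___________
___________
___________
@@@@@@_____
@__________
@__________
@__________
___________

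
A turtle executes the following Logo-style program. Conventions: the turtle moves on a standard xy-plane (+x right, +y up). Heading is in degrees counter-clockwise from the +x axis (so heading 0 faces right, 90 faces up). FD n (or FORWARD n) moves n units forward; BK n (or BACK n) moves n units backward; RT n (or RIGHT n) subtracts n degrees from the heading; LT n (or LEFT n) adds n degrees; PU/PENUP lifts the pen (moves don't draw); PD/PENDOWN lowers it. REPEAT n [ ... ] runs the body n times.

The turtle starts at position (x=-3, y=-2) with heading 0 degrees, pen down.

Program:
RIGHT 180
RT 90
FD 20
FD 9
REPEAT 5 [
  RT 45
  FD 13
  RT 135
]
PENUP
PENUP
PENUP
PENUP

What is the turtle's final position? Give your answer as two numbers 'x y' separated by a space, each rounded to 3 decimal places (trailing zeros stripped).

Executing turtle program step by step:
Start: pos=(-3,-2), heading=0, pen down
RT 180: heading 0 -> 180
RT 90: heading 180 -> 90
FD 20: (-3,-2) -> (-3,18) [heading=90, draw]
FD 9: (-3,18) -> (-3,27) [heading=90, draw]
REPEAT 5 [
  -- iteration 1/5 --
  RT 45: heading 90 -> 45
  FD 13: (-3,27) -> (6.192,36.192) [heading=45, draw]
  RT 135: heading 45 -> 270
  -- iteration 2/5 --
  RT 45: heading 270 -> 225
  FD 13: (6.192,36.192) -> (-3,27) [heading=225, draw]
  RT 135: heading 225 -> 90
  -- iteration 3/5 --
  RT 45: heading 90 -> 45
  FD 13: (-3,27) -> (6.192,36.192) [heading=45, draw]
  RT 135: heading 45 -> 270
  -- iteration 4/5 --
  RT 45: heading 270 -> 225
  FD 13: (6.192,36.192) -> (-3,27) [heading=225, draw]
  RT 135: heading 225 -> 90
  -- iteration 5/5 --
  RT 45: heading 90 -> 45
  FD 13: (-3,27) -> (6.192,36.192) [heading=45, draw]
  RT 135: heading 45 -> 270
]
PU: pen up
PU: pen up
PU: pen up
PU: pen up
Final: pos=(6.192,36.192), heading=270, 7 segment(s) drawn

Answer: 6.192 36.192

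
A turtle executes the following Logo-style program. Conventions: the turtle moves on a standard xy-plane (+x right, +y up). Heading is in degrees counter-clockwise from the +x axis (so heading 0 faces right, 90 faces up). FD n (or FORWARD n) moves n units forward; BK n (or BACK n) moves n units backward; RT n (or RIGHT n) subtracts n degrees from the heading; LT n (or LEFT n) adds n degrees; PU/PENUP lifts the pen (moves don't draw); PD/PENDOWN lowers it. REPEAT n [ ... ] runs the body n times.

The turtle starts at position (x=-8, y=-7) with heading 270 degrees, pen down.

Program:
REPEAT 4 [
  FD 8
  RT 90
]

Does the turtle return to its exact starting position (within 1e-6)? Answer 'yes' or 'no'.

Answer: yes

Derivation:
Executing turtle program step by step:
Start: pos=(-8,-7), heading=270, pen down
REPEAT 4 [
  -- iteration 1/4 --
  FD 8: (-8,-7) -> (-8,-15) [heading=270, draw]
  RT 90: heading 270 -> 180
  -- iteration 2/4 --
  FD 8: (-8,-15) -> (-16,-15) [heading=180, draw]
  RT 90: heading 180 -> 90
  -- iteration 3/4 --
  FD 8: (-16,-15) -> (-16,-7) [heading=90, draw]
  RT 90: heading 90 -> 0
  -- iteration 4/4 --
  FD 8: (-16,-7) -> (-8,-7) [heading=0, draw]
  RT 90: heading 0 -> 270
]
Final: pos=(-8,-7), heading=270, 4 segment(s) drawn

Start position: (-8, -7)
Final position: (-8, -7)
Distance = 0; < 1e-6 -> CLOSED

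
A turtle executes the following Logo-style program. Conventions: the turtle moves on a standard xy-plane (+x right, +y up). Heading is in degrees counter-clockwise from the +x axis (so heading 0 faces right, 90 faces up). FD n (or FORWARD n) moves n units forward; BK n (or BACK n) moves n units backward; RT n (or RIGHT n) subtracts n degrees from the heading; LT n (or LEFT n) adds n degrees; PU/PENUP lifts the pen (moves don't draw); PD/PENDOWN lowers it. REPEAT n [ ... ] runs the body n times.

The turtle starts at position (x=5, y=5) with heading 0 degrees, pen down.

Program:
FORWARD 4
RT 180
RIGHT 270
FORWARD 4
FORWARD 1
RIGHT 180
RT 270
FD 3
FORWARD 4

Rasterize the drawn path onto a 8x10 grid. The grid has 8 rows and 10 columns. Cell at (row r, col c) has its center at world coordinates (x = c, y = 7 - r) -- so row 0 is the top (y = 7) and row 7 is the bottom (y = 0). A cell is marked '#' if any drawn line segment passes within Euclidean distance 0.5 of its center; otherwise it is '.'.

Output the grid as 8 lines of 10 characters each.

Segment 0: (5,5) -> (9,5)
Segment 1: (9,5) -> (9,1)
Segment 2: (9,1) -> (9,0)
Segment 3: (9,0) -> (6,-0)
Segment 4: (6,-0) -> (2,-0)

Answer: ..........
..........
.....#####
.........#
.........#
.........#
.........#
..########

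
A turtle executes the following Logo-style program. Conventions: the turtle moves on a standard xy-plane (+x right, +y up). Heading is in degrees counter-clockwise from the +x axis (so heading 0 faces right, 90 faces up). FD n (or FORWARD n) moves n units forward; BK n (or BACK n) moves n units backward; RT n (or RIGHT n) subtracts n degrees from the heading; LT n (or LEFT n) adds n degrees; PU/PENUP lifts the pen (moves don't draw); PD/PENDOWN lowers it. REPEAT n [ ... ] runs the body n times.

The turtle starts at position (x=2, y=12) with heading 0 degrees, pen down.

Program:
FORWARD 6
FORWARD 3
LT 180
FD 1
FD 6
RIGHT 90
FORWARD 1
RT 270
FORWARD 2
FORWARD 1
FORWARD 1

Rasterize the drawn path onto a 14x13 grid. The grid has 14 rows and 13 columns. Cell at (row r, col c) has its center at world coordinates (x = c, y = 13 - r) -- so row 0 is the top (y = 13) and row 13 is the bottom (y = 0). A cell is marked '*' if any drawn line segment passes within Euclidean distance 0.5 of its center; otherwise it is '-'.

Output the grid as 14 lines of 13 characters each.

Segment 0: (2,12) -> (8,12)
Segment 1: (8,12) -> (11,12)
Segment 2: (11,12) -> (10,12)
Segment 3: (10,12) -> (4,12)
Segment 4: (4,12) -> (4,13)
Segment 5: (4,13) -> (2,13)
Segment 6: (2,13) -> (1,13)
Segment 7: (1,13) -> (0,13)

Answer: *****--------
--**********-
-------------
-------------
-------------
-------------
-------------
-------------
-------------
-------------
-------------
-------------
-------------
-------------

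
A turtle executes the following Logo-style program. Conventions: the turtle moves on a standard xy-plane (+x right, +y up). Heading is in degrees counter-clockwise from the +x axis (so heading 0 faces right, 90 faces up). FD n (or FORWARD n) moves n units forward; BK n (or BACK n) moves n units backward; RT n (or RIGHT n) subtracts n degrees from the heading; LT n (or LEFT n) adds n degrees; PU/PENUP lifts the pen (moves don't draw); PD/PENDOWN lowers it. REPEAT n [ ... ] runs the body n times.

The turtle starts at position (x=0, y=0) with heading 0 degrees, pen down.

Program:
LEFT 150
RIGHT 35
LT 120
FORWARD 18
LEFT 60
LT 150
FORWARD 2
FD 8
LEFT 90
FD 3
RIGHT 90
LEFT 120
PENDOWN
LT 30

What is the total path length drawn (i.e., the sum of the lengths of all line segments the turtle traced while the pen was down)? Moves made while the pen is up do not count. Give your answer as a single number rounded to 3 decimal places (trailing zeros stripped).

Answer: 31

Derivation:
Executing turtle program step by step:
Start: pos=(0,0), heading=0, pen down
LT 150: heading 0 -> 150
RT 35: heading 150 -> 115
LT 120: heading 115 -> 235
FD 18: (0,0) -> (-10.324,-14.745) [heading=235, draw]
LT 60: heading 235 -> 295
LT 150: heading 295 -> 85
FD 2: (-10.324,-14.745) -> (-10.15,-12.752) [heading=85, draw]
FD 8: (-10.15,-12.752) -> (-9.453,-4.783) [heading=85, draw]
LT 90: heading 85 -> 175
FD 3: (-9.453,-4.783) -> (-12.441,-4.521) [heading=175, draw]
RT 90: heading 175 -> 85
LT 120: heading 85 -> 205
PD: pen down
LT 30: heading 205 -> 235
Final: pos=(-12.441,-4.521), heading=235, 4 segment(s) drawn

Segment lengths:
  seg 1: (0,0) -> (-10.324,-14.745), length = 18
  seg 2: (-10.324,-14.745) -> (-10.15,-12.752), length = 2
  seg 3: (-10.15,-12.752) -> (-9.453,-4.783), length = 8
  seg 4: (-9.453,-4.783) -> (-12.441,-4.521), length = 3
Total = 31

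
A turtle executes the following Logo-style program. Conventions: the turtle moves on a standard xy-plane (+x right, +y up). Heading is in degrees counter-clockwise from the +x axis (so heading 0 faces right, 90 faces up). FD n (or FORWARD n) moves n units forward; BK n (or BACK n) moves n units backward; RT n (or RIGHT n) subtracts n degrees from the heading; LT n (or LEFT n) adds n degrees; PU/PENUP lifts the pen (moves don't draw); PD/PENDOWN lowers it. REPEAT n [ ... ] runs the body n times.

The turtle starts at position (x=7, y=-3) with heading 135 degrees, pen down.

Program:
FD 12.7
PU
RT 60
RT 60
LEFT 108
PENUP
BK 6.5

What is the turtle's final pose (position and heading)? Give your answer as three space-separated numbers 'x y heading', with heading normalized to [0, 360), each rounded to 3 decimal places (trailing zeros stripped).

Executing turtle program step by step:
Start: pos=(7,-3), heading=135, pen down
FD 12.7: (7,-3) -> (-1.98,5.98) [heading=135, draw]
PU: pen up
RT 60: heading 135 -> 75
RT 60: heading 75 -> 15
LT 108: heading 15 -> 123
PU: pen up
BK 6.5: (-1.98,5.98) -> (1.56,0.529) [heading=123, move]
Final: pos=(1.56,0.529), heading=123, 1 segment(s) drawn

Answer: 1.56 0.529 123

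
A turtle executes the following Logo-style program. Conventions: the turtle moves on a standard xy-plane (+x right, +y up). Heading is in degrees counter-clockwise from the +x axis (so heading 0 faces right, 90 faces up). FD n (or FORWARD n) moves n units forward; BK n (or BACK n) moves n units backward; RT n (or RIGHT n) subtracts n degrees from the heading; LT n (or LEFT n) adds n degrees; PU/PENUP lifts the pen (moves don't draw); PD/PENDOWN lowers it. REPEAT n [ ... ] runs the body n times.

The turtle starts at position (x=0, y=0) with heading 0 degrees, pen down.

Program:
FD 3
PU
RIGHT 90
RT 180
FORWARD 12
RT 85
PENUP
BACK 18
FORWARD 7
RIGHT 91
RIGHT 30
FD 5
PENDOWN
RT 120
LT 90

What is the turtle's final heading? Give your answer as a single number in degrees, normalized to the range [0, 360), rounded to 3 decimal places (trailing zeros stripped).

Executing turtle program step by step:
Start: pos=(0,0), heading=0, pen down
FD 3: (0,0) -> (3,0) [heading=0, draw]
PU: pen up
RT 90: heading 0 -> 270
RT 180: heading 270 -> 90
FD 12: (3,0) -> (3,12) [heading=90, move]
RT 85: heading 90 -> 5
PU: pen up
BK 18: (3,12) -> (-14.932,10.431) [heading=5, move]
FD 7: (-14.932,10.431) -> (-7.958,11.041) [heading=5, move]
RT 91: heading 5 -> 274
RT 30: heading 274 -> 244
FD 5: (-7.958,11.041) -> (-10.15,6.547) [heading=244, move]
PD: pen down
RT 120: heading 244 -> 124
LT 90: heading 124 -> 214
Final: pos=(-10.15,6.547), heading=214, 1 segment(s) drawn

Answer: 214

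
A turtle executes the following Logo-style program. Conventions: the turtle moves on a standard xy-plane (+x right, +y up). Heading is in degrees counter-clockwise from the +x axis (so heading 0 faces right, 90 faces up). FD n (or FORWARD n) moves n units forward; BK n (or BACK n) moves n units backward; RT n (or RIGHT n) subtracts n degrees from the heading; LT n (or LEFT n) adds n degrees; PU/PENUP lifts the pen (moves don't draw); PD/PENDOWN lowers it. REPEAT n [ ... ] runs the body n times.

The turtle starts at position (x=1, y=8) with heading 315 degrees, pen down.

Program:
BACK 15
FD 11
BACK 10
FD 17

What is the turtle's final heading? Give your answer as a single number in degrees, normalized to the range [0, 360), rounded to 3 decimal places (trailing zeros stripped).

Answer: 315

Derivation:
Executing turtle program step by step:
Start: pos=(1,8), heading=315, pen down
BK 15: (1,8) -> (-9.607,18.607) [heading=315, draw]
FD 11: (-9.607,18.607) -> (-1.828,10.828) [heading=315, draw]
BK 10: (-1.828,10.828) -> (-8.899,17.899) [heading=315, draw]
FD 17: (-8.899,17.899) -> (3.121,5.879) [heading=315, draw]
Final: pos=(3.121,5.879), heading=315, 4 segment(s) drawn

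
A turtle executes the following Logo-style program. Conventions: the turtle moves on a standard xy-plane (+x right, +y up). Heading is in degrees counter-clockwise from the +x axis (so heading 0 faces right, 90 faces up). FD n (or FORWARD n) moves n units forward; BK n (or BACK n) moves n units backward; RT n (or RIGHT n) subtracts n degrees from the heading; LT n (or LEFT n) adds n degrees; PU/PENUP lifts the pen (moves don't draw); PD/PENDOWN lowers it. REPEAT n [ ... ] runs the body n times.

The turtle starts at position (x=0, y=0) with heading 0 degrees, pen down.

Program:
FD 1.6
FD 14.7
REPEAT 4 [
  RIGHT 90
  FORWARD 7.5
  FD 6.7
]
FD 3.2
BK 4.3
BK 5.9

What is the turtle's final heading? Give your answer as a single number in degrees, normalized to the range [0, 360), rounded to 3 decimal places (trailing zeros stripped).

Answer: 0

Derivation:
Executing turtle program step by step:
Start: pos=(0,0), heading=0, pen down
FD 1.6: (0,0) -> (1.6,0) [heading=0, draw]
FD 14.7: (1.6,0) -> (16.3,0) [heading=0, draw]
REPEAT 4 [
  -- iteration 1/4 --
  RT 90: heading 0 -> 270
  FD 7.5: (16.3,0) -> (16.3,-7.5) [heading=270, draw]
  FD 6.7: (16.3,-7.5) -> (16.3,-14.2) [heading=270, draw]
  -- iteration 2/4 --
  RT 90: heading 270 -> 180
  FD 7.5: (16.3,-14.2) -> (8.8,-14.2) [heading=180, draw]
  FD 6.7: (8.8,-14.2) -> (2.1,-14.2) [heading=180, draw]
  -- iteration 3/4 --
  RT 90: heading 180 -> 90
  FD 7.5: (2.1,-14.2) -> (2.1,-6.7) [heading=90, draw]
  FD 6.7: (2.1,-6.7) -> (2.1,0) [heading=90, draw]
  -- iteration 4/4 --
  RT 90: heading 90 -> 0
  FD 7.5: (2.1,0) -> (9.6,0) [heading=0, draw]
  FD 6.7: (9.6,0) -> (16.3,0) [heading=0, draw]
]
FD 3.2: (16.3,0) -> (19.5,0) [heading=0, draw]
BK 4.3: (19.5,0) -> (15.2,0) [heading=0, draw]
BK 5.9: (15.2,0) -> (9.3,0) [heading=0, draw]
Final: pos=(9.3,0), heading=0, 13 segment(s) drawn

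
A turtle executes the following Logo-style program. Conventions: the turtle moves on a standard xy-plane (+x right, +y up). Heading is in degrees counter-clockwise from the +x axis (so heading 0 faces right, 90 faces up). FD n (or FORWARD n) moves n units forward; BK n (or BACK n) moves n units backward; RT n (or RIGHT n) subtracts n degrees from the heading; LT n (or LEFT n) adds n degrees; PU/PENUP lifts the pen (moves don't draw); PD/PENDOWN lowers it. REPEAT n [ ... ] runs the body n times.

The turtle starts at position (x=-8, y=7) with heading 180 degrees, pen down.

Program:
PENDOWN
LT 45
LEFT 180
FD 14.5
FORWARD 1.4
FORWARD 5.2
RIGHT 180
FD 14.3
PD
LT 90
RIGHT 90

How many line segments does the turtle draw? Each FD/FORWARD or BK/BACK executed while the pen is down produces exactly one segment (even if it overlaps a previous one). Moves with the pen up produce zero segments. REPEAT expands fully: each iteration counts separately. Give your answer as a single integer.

Executing turtle program step by step:
Start: pos=(-8,7), heading=180, pen down
PD: pen down
LT 45: heading 180 -> 225
LT 180: heading 225 -> 45
FD 14.5: (-8,7) -> (2.253,17.253) [heading=45, draw]
FD 1.4: (2.253,17.253) -> (3.243,18.243) [heading=45, draw]
FD 5.2: (3.243,18.243) -> (6.92,21.92) [heading=45, draw]
RT 180: heading 45 -> 225
FD 14.3: (6.92,21.92) -> (-3.192,11.808) [heading=225, draw]
PD: pen down
LT 90: heading 225 -> 315
RT 90: heading 315 -> 225
Final: pos=(-3.192,11.808), heading=225, 4 segment(s) drawn
Segments drawn: 4

Answer: 4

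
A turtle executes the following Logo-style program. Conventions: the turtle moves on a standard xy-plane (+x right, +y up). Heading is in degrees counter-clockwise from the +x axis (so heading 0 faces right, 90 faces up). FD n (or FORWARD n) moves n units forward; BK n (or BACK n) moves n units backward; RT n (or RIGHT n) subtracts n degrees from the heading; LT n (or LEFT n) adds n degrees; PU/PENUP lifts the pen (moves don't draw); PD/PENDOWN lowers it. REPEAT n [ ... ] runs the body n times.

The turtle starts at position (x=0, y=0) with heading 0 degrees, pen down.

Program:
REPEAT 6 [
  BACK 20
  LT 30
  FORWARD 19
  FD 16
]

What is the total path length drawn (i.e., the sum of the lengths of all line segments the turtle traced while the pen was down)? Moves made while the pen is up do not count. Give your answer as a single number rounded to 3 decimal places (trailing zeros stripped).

Executing turtle program step by step:
Start: pos=(0,0), heading=0, pen down
REPEAT 6 [
  -- iteration 1/6 --
  BK 20: (0,0) -> (-20,0) [heading=0, draw]
  LT 30: heading 0 -> 30
  FD 19: (-20,0) -> (-3.546,9.5) [heading=30, draw]
  FD 16: (-3.546,9.5) -> (10.311,17.5) [heading=30, draw]
  -- iteration 2/6 --
  BK 20: (10.311,17.5) -> (-7.01,7.5) [heading=30, draw]
  LT 30: heading 30 -> 60
  FD 19: (-7.01,7.5) -> (2.49,23.954) [heading=60, draw]
  FD 16: (2.49,23.954) -> (10.49,37.811) [heading=60, draw]
  -- iteration 3/6 --
  BK 20: (10.49,37.811) -> (0.49,20.49) [heading=60, draw]
  LT 30: heading 60 -> 90
  FD 19: (0.49,20.49) -> (0.49,39.49) [heading=90, draw]
  FD 16: (0.49,39.49) -> (0.49,55.49) [heading=90, draw]
  -- iteration 4/6 --
  BK 20: (0.49,55.49) -> (0.49,35.49) [heading=90, draw]
  LT 30: heading 90 -> 120
  FD 19: (0.49,35.49) -> (-9.01,51.945) [heading=120, draw]
  FD 16: (-9.01,51.945) -> (-17.01,65.801) [heading=120, draw]
  -- iteration 5/6 --
  BK 20: (-17.01,65.801) -> (-7.01,48.481) [heading=120, draw]
  LT 30: heading 120 -> 150
  FD 19: (-7.01,48.481) -> (-23.464,57.981) [heading=150, draw]
  FD 16: (-23.464,57.981) -> (-37.321,65.981) [heading=150, draw]
  -- iteration 6/6 --
  BK 20: (-37.321,65.981) -> (-20,55.981) [heading=150, draw]
  LT 30: heading 150 -> 180
  FD 19: (-20,55.981) -> (-39,55.981) [heading=180, draw]
  FD 16: (-39,55.981) -> (-55,55.981) [heading=180, draw]
]
Final: pos=(-55,55.981), heading=180, 18 segment(s) drawn

Segment lengths:
  seg 1: (0,0) -> (-20,0), length = 20
  seg 2: (-20,0) -> (-3.546,9.5), length = 19
  seg 3: (-3.546,9.5) -> (10.311,17.5), length = 16
  seg 4: (10.311,17.5) -> (-7.01,7.5), length = 20
  seg 5: (-7.01,7.5) -> (2.49,23.954), length = 19
  seg 6: (2.49,23.954) -> (10.49,37.811), length = 16
  seg 7: (10.49,37.811) -> (0.49,20.49), length = 20
  seg 8: (0.49,20.49) -> (0.49,39.49), length = 19
  seg 9: (0.49,39.49) -> (0.49,55.49), length = 16
  seg 10: (0.49,55.49) -> (0.49,35.49), length = 20
  seg 11: (0.49,35.49) -> (-9.01,51.945), length = 19
  seg 12: (-9.01,51.945) -> (-17.01,65.801), length = 16
  seg 13: (-17.01,65.801) -> (-7.01,48.481), length = 20
  seg 14: (-7.01,48.481) -> (-23.464,57.981), length = 19
  seg 15: (-23.464,57.981) -> (-37.321,65.981), length = 16
  seg 16: (-37.321,65.981) -> (-20,55.981), length = 20
  seg 17: (-20,55.981) -> (-39,55.981), length = 19
  seg 18: (-39,55.981) -> (-55,55.981), length = 16
Total = 330

Answer: 330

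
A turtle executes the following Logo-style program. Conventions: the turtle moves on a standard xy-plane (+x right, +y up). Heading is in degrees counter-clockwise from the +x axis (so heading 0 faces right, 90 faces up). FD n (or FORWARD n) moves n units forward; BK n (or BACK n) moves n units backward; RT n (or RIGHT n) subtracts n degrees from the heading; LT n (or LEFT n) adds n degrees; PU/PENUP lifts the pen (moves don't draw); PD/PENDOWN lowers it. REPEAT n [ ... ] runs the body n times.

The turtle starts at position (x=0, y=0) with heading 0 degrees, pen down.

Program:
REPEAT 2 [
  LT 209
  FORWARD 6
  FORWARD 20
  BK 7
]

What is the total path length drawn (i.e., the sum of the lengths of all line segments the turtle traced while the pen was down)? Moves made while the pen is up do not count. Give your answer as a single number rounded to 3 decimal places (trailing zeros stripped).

Answer: 66

Derivation:
Executing turtle program step by step:
Start: pos=(0,0), heading=0, pen down
REPEAT 2 [
  -- iteration 1/2 --
  LT 209: heading 0 -> 209
  FD 6: (0,0) -> (-5.248,-2.909) [heading=209, draw]
  FD 20: (-5.248,-2.909) -> (-22.74,-12.605) [heading=209, draw]
  BK 7: (-22.74,-12.605) -> (-16.618,-9.211) [heading=209, draw]
  -- iteration 2/2 --
  LT 209: heading 209 -> 58
  FD 6: (-16.618,-9.211) -> (-13.438,-4.123) [heading=58, draw]
  FD 20: (-13.438,-4.123) -> (-2.84,12.838) [heading=58, draw]
  BK 7: (-2.84,12.838) -> (-6.549,6.902) [heading=58, draw]
]
Final: pos=(-6.549,6.902), heading=58, 6 segment(s) drawn

Segment lengths:
  seg 1: (0,0) -> (-5.248,-2.909), length = 6
  seg 2: (-5.248,-2.909) -> (-22.74,-12.605), length = 20
  seg 3: (-22.74,-12.605) -> (-16.618,-9.211), length = 7
  seg 4: (-16.618,-9.211) -> (-13.438,-4.123), length = 6
  seg 5: (-13.438,-4.123) -> (-2.84,12.838), length = 20
  seg 6: (-2.84,12.838) -> (-6.549,6.902), length = 7
Total = 66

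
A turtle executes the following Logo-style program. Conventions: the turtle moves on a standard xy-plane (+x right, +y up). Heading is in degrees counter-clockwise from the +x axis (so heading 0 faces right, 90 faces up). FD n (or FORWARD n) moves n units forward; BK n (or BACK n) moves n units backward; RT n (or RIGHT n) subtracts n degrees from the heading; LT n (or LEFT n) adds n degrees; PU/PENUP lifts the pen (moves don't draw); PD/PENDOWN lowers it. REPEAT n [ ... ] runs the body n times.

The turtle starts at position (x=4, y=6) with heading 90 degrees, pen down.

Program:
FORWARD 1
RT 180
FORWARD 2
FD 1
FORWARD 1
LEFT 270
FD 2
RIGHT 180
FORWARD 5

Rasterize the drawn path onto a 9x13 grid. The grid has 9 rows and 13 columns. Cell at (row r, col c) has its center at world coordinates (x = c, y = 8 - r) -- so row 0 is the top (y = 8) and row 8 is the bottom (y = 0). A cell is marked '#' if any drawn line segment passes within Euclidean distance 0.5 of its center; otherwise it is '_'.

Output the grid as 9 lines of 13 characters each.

Segment 0: (4,6) -> (4,7)
Segment 1: (4,7) -> (4,5)
Segment 2: (4,5) -> (4,4)
Segment 3: (4,4) -> (4,3)
Segment 4: (4,3) -> (2,3)
Segment 5: (2,3) -> (7,3)

Answer: _____________
____#________
____#________
____#________
____#________
__######_____
_____________
_____________
_____________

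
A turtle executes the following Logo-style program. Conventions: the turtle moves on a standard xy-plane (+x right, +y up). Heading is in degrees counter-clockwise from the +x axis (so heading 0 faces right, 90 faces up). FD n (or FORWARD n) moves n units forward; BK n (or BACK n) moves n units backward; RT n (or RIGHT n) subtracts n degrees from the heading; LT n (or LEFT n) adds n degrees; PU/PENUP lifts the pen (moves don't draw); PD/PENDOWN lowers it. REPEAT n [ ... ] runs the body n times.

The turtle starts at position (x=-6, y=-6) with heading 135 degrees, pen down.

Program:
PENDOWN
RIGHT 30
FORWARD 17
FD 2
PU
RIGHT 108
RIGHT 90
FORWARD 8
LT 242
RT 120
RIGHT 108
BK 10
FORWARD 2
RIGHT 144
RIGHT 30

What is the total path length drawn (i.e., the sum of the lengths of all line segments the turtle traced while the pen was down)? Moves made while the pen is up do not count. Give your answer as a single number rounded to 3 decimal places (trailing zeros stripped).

Executing turtle program step by step:
Start: pos=(-6,-6), heading=135, pen down
PD: pen down
RT 30: heading 135 -> 105
FD 17: (-6,-6) -> (-10.4,10.421) [heading=105, draw]
FD 2: (-10.4,10.421) -> (-10.918,12.353) [heading=105, draw]
PU: pen up
RT 108: heading 105 -> 357
RT 90: heading 357 -> 267
FD 8: (-10.918,12.353) -> (-11.336,4.364) [heading=267, move]
LT 242: heading 267 -> 149
RT 120: heading 149 -> 29
RT 108: heading 29 -> 281
BK 10: (-11.336,4.364) -> (-13.244,14.18) [heading=281, move]
FD 2: (-13.244,14.18) -> (-12.863,12.217) [heading=281, move]
RT 144: heading 281 -> 137
RT 30: heading 137 -> 107
Final: pos=(-12.863,12.217), heading=107, 2 segment(s) drawn

Segment lengths:
  seg 1: (-6,-6) -> (-10.4,10.421), length = 17
  seg 2: (-10.4,10.421) -> (-10.918,12.353), length = 2
Total = 19

Answer: 19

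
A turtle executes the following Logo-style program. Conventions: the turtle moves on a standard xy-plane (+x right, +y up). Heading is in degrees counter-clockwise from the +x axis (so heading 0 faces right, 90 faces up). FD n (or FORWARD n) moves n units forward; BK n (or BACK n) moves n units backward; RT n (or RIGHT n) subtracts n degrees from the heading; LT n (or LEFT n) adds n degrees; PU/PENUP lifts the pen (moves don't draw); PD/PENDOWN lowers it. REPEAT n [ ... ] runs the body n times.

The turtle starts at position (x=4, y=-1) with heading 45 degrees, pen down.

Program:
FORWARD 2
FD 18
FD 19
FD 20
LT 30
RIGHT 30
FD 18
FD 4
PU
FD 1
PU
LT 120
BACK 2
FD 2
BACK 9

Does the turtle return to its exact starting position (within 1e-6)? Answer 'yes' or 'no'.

Answer: no

Derivation:
Executing turtle program step by step:
Start: pos=(4,-1), heading=45, pen down
FD 2: (4,-1) -> (5.414,0.414) [heading=45, draw]
FD 18: (5.414,0.414) -> (18.142,13.142) [heading=45, draw]
FD 19: (18.142,13.142) -> (31.577,26.577) [heading=45, draw]
FD 20: (31.577,26.577) -> (45.719,40.719) [heading=45, draw]
LT 30: heading 45 -> 75
RT 30: heading 75 -> 45
FD 18: (45.719,40.719) -> (58.447,53.447) [heading=45, draw]
FD 4: (58.447,53.447) -> (61.276,56.276) [heading=45, draw]
PU: pen up
FD 1: (61.276,56.276) -> (61.983,56.983) [heading=45, move]
PU: pen up
LT 120: heading 45 -> 165
BK 2: (61.983,56.983) -> (63.915,56.465) [heading=165, move]
FD 2: (63.915,56.465) -> (61.983,56.983) [heading=165, move]
BK 9: (61.983,56.983) -> (70.676,54.653) [heading=165, move]
Final: pos=(70.676,54.653), heading=165, 6 segment(s) drawn

Start position: (4, -1)
Final position: (70.676, 54.653)
Distance = 86.85; >= 1e-6 -> NOT closed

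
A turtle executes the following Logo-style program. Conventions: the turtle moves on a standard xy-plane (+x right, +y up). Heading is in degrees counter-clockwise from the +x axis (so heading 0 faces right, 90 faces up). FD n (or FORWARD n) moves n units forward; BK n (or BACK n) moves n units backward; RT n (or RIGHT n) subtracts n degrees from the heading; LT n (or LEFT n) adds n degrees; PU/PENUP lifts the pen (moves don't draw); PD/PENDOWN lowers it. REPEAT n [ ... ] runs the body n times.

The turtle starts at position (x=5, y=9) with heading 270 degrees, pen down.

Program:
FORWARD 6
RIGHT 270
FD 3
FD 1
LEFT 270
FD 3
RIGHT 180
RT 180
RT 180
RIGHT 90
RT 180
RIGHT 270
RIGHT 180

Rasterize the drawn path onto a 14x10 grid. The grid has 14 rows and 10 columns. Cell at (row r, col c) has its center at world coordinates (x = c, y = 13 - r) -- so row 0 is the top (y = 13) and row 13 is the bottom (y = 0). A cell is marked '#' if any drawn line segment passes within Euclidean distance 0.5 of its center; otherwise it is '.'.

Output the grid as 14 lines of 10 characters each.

Segment 0: (5,9) -> (5,3)
Segment 1: (5,3) -> (8,3)
Segment 2: (8,3) -> (9,3)
Segment 3: (9,3) -> (9,0)

Answer: ..........
..........
..........
..........
.....#....
.....#....
.....#....
.....#....
.....#....
.....#....
.....#####
.........#
.........#
.........#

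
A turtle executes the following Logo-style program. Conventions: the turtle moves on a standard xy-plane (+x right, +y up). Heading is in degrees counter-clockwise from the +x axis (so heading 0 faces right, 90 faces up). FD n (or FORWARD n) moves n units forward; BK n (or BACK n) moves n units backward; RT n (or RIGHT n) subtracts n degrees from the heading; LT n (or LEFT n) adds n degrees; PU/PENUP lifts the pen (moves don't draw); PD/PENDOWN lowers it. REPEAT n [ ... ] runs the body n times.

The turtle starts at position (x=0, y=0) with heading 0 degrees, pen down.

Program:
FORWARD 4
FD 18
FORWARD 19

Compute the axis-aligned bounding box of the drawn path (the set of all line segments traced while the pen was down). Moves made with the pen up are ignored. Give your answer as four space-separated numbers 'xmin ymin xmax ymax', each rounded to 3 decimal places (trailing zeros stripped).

Answer: 0 0 41 0

Derivation:
Executing turtle program step by step:
Start: pos=(0,0), heading=0, pen down
FD 4: (0,0) -> (4,0) [heading=0, draw]
FD 18: (4,0) -> (22,0) [heading=0, draw]
FD 19: (22,0) -> (41,0) [heading=0, draw]
Final: pos=(41,0), heading=0, 3 segment(s) drawn

Segment endpoints: x in {0, 4, 22, 41}, y in {0}
xmin=0, ymin=0, xmax=41, ymax=0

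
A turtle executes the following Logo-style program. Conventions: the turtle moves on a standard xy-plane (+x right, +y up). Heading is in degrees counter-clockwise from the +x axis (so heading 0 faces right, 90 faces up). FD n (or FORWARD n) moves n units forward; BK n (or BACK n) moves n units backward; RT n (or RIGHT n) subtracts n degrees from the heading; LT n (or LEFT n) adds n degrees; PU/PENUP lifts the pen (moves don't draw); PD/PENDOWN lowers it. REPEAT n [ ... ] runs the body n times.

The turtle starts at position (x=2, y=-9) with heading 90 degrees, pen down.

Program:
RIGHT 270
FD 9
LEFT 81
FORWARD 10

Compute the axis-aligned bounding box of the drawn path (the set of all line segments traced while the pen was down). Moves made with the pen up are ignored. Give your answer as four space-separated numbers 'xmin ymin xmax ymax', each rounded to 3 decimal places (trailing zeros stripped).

Executing turtle program step by step:
Start: pos=(2,-9), heading=90, pen down
RT 270: heading 90 -> 180
FD 9: (2,-9) -> (-7,-9) [heading=180, draw]
LT 81: heading 180 -> 261
FD 10: (-7,-9) -> (-8.564,-18.877) [heading=261, draw]
Final: pos=(-8.564,-18.877), heading=261, 2 segment(s) drawn

Segment endpoints: x in {-8.564, -7, 2}, y in {-18.877, -9, -9}
xmin=-8.564, ymin=-18.877, xmax=2, ymax=-9

Answer: -8.564 -18.877 2 -9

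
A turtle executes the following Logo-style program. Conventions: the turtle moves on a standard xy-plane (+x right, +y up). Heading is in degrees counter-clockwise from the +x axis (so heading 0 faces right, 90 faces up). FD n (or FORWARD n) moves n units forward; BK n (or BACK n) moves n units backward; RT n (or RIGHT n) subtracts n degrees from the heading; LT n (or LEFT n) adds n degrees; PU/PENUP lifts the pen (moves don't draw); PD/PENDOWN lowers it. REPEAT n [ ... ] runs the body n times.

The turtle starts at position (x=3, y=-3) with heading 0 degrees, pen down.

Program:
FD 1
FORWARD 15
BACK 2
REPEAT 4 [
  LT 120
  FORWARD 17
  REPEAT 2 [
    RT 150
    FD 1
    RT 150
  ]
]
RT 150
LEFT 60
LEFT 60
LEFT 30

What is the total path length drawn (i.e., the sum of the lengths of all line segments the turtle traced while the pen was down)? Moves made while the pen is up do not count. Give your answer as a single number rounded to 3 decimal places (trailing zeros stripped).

Executing turtle program step by step:
Start: pos=(3,-3), heading=0, pen down
FD 1: (3,-3) -> (4,-3) [heading=0, draw]
FD 15: (4,-3) -> (19,-3) [heading=0, draw]
BK 2: (19,-3) -> (17,-3) [heading=0, draw]
REPEAT 4 [
  -- iteration 1/4 --
  LT 120: heading 0 -> 120
  FD 17: (17,-3) -> (8.5,11.722) [heading=120, draw]
  REPEAT 2 [
    -- iteration 1/2 --
    RT 150: heading 120 -> 330
    FD 1: (8.5,11.722) -> (9.366,11.222) [heading=330, draw]
    RT 150: heading 330 -> 180
    -- iteration 2/2 --
    RT 150: heading 180 -> 30
    FD 1: (9.366,11.222) -> (10.232,11.722) [heading=30, draw]
    RT 150: heading 30 -> 240
  ]
  -- iteration 2/4 --
  LT 120: heading 240 -> 0
  FD 17: (10.232,11.722) -> (27.232,11.722) [heading=0, draw]
  REPEAT 2 [
    -- iteration 1/2 --
    RT 150: heading 0 -> 210
    FD 1: (27.232,11.722) -> (26.366,11.222) [heading=210, draw]
    RT 150: heading 210 -> 60
    -- iteration 2/2 --
    RT 150: heading 60 -> 270
    FD 1: (26.366,11.222) -> (26.366,10.222) [heading=270, draw]
    RT 150: heading 270 -> 120
  ]
  -- iteration 3/4 --
  LT 120: heading 120 -> 240
  FD 17: (26.366,10.222) -> (17.866,-4.5) [heading=240, draw]
  REPEAT 2 [
    -- iteration 1/2 --
    RT 150: heading 240 -> 90
    FD 1: (17.866,-4.5) -> (17.866,-3.5) [heading=90, draw]
    RT 150: heading 90 -> 300
    -- iteration 2/2 --
    RT 150: heading 300 -> 150
    FD 1: (17.866,-3.5) -> (17,-3) [heading=150, draw]
    RT 150: heading 150 -> 0
  ]
  -- iteration 4/4 --
  LT 120: heading 0 -> 120
  FD 17: (17,-3) -> (8.5,11.722) [heading=120, draw]
  REPEAT 2 [
    -- iteration 1/2 --
    RT 150: heading 120 -> 330
    FD 1: (8.5,11.722) -> (9.366,11.222) [heading=330, draw]
    RT 150: heading 330 -> 180
    -- iteration 2/2 --
    RT 150: heading 180 -> 30
    FD 1: (9.366,11.222) -> (10.232,11.722) [heading=30, draw]
    RT 150: heading 30 -> 240
  ]
]
RT 150: heading 240 -> 90
LT 60: heading 90 -> 150
LT 60: heading 150 -> 210
LT 30: heading 210 -> 240
Final: pos=(10.232,11.722), heading=240, 15 segment(s) drawn

Segment lengths:
  seg 1: (3,-3) -> (4,-3), length = 1
  seg 2: (4,-3) -> (19,-3), length = 15
  seg 3: (19,-3) -> (17,-3), length = 2
  seg 4: (17,-3) -> (8.5,11.722), length = 17
  seg 5: (8.5,11.722) -> (9.366,11.222), length = 1
  seg 6: (9.366,11.222) -> (10.232,11.722), length = 1
  seg 7: (10.232,11.722) -> (27.232,11.722), length = 17
  seg 8: (27.232,11.722) -> (26.366,11.222), length = 1
  seg 9: (26.366,11.222) -> (26.366,10.222), length = 1
  seg 10: (26.366,10.222) -> (17.866,-4.5), length = 17
  seg 11: (17.866,-4.5) -> (17.866,-3.5), length = 1
  seg 12: (17.866,-3.5) -> (17,-3), length = 1
  seg 13: (17,-3) -> (8.5,11.722), length = 17
  seg 14: (8.5,11.722) -> (9.366,11.222), length = 1
  seg 15: (9.366,11.222) -> (10.232,11.722), length = 1
Total = 94

Answer: 94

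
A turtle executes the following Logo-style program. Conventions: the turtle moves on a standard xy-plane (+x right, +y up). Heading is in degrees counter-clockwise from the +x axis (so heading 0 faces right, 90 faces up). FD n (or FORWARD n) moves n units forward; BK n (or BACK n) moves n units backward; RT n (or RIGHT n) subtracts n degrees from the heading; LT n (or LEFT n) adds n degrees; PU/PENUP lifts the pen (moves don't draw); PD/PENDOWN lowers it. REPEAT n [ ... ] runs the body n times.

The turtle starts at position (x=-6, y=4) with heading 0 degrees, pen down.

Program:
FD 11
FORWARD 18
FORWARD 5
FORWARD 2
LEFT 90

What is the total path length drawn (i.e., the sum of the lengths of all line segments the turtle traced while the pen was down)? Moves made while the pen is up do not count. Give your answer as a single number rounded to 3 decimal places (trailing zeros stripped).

Executing turtle program step by step:
Start: pos=(-6,4), heading=0, pen down
FD 11: (-6,4) -> (5,4) [heading=0, draw]
FD 18: (5,4) -> (23,4) [heading=0, draw]
FD 5: (23,4) -> (28,4) [heading=0, draw]
FD 2: (28,4) -> (30,4) [heading=0, draw]
LT 90: heading 0 -> 90
Final: pos=(30,4), heading=90, 4 segment(s) drawn

Segment lengths:
  seg 1: (-6,4) -> (5,4), length = 11
  seg 2: (5,4) -> (23,4), length = 18
  seg 3: (23,4) -> (28,4), length = 5
  seg 4: (28,4) -> (30,4), length = 2
Total = 36

Answer: 36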